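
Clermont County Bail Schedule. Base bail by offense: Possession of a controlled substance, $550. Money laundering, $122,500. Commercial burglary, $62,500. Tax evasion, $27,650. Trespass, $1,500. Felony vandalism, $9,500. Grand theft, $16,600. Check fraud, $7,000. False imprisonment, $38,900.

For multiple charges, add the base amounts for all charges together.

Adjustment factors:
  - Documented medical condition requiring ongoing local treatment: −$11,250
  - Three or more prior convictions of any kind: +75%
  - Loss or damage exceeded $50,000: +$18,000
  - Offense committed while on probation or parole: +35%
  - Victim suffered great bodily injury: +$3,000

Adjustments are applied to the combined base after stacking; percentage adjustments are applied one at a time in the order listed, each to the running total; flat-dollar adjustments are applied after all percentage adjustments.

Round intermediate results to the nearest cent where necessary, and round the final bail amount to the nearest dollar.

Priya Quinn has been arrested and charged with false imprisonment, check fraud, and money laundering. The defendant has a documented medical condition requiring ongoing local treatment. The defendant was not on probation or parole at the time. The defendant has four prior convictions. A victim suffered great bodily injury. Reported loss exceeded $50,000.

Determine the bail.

$304,450

Base amounts from the schedule: false imprisonment $38,900; check fraud $7,000; money laundering $122,500.
Stacking rule: sum of all bases. $38,900 + $7,000 + $122,500 = $168,400.
Three or more prior convictions of any kind (+75%): $168,400 × 1.75 = $294,700.
Documented medical condition requiring ongoing local treatment (−$11,250 flat): $294,700 − $11,250 = $283,450.
Loss or damage exceeded $50,000 (+$18,000 flat): $283,450 + $18,000 = $301,450.
Victim suffered great bodily injury (+$3,000 flat): $301,450 + $3,000 = $304,450.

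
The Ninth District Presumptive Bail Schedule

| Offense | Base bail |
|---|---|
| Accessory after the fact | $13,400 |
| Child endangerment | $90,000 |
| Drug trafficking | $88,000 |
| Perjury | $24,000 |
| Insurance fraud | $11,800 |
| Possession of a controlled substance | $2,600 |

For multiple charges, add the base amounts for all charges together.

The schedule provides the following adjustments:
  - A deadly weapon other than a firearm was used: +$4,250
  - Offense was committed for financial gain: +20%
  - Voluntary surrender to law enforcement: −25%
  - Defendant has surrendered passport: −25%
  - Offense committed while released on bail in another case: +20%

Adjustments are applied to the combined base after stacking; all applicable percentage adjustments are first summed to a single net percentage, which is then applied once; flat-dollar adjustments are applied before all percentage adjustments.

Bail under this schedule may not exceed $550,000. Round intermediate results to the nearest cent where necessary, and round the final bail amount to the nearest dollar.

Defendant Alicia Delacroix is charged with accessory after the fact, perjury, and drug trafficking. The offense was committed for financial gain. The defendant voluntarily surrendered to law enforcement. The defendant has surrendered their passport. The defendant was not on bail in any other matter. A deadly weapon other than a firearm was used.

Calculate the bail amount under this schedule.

Base amounts from the schedule: accessory after the fact $13,400; perjury $24,000; drug trafficking $88,000.
Stacking rule: sum of all bases. $13,400 + $24,000 + $88,000 = $125,400.
A deadly weapon other than a firearm was used (+$4,250 flat): $125,400 + $4,250 = $129,650.
Net percentage adjustment: +20% −25% −25% = −30%. $129,650 × 0.7 = $90,755.
$90,755 is within the $550,000 maximum.

$90,755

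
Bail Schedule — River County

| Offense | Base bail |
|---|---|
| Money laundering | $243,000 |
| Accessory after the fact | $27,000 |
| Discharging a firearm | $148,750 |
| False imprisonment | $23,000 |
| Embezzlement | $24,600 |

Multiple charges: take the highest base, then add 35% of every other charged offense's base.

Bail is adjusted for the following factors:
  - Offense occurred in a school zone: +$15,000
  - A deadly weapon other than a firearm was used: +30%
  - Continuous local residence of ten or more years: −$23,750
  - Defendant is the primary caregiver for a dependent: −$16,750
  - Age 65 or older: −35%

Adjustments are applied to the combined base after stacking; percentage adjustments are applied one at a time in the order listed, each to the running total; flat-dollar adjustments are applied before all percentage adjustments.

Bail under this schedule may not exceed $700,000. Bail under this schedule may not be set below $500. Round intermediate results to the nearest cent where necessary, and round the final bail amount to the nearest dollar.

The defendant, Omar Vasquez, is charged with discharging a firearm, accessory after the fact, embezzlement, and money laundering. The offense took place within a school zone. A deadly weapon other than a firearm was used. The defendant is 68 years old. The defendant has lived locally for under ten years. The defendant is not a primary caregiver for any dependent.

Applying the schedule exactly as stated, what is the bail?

Base amounts from the schedule: discharging a firearm $148,750; accessory after the fact $27,000; embezzlement $24,600; money laundering $243,000.
Stacking rule: highest base plus 35% of each additional charge. Highest is money laundering at $243,000. Additional: $148,750 × 35% = $52,062.50; $27,000 × 35% = $9,450; $24,600 × 35% = $8,610. Combined base = $243,000 + $70,122.50 = $313,122.50.
Offense occurred in a school zone (+$15,000 flat): $313,122.50 + $15,000 = $328,122.50.
A deadly weapon other than a firearm was used (+30%): $328,122.50 × 1.3 = $426,559.25.
Age 65 or older (−35%): $426,559.25 × 0.65 = $277,263.51.
$277,263.51 is within the $700,000 maximum.
$277,263.51 is at or above the $500 minimum.
Rounded to the nearest dollar: $277,264.

$277,264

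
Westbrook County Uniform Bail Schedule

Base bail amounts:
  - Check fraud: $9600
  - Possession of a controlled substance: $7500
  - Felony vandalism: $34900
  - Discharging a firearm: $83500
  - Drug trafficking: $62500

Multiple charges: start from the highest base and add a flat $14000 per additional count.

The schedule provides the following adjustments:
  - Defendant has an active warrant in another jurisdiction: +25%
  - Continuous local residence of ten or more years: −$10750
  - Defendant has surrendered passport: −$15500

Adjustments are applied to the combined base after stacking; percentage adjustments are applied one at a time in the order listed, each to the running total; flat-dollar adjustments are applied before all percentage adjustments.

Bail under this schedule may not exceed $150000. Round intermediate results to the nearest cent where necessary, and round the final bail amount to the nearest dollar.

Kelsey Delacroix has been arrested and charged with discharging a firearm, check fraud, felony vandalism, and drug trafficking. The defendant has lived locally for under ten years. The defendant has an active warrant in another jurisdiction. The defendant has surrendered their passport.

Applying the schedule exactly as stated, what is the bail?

Base amounts from the schedule: discharging a firearm $83500; check fraud $9600; felony vandalism $34900; drug trafficking $62500.
Stacking rule: highest base plus $14000 per additional charge. Highest is discharging a firearm at $83500; 3 additional charges → +$42000. Combined base = $125500.
Defendant has surrendered passport (−$15500 flat): $125500 − $15500 = $110000.
Defendant has an active warrant in another jurisdiction (+25%): $110000 × 1.25 = $137500.
$137500 is within the $150000 maximum.

$137500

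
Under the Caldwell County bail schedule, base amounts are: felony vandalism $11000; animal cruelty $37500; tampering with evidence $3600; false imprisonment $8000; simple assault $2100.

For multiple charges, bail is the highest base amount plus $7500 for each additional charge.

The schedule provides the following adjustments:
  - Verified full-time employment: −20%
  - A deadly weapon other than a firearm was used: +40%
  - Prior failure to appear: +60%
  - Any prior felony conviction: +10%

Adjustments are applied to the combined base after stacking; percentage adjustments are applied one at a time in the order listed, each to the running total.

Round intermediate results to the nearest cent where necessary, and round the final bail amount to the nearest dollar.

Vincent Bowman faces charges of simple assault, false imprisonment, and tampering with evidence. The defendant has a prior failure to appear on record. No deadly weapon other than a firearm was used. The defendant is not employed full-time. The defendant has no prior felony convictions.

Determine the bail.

Base amounts from the schedule: simple assault $2100; false imprisonment $8000; tampering with evidence $3600.
Stacking rule: highest base plus $7500 per additional charge. Highest is false imprisonment at $8000; 2 additional charges → +$15000. Combined base = $23000.
Prior failure to appear (+60%): $23000 × 1.6 = $36800.

$36800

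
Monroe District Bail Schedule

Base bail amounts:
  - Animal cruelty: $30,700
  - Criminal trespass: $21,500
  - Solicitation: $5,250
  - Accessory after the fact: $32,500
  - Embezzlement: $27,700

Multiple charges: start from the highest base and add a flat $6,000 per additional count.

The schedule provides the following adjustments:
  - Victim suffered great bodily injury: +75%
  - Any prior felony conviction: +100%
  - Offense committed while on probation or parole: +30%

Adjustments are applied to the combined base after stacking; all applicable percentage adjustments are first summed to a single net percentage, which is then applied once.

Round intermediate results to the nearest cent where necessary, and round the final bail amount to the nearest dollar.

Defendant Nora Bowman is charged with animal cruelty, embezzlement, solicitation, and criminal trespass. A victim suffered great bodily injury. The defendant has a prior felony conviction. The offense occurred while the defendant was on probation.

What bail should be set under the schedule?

Base amounts from the schedule: animal cruelty $30,700; embezzlement $27,700; solicitation $5,250; criminal trespass $21,500.
Stacking rule: highest base plus $6,000 per additional charge. Highest is animal cruelty at $30,700; 3 additional charges → +$18,000. Combined base = $48,700.
Net percentage adjustment: +75% +100% +30% = +205%. $48,700 × 3.05 = $148,535.

$148,535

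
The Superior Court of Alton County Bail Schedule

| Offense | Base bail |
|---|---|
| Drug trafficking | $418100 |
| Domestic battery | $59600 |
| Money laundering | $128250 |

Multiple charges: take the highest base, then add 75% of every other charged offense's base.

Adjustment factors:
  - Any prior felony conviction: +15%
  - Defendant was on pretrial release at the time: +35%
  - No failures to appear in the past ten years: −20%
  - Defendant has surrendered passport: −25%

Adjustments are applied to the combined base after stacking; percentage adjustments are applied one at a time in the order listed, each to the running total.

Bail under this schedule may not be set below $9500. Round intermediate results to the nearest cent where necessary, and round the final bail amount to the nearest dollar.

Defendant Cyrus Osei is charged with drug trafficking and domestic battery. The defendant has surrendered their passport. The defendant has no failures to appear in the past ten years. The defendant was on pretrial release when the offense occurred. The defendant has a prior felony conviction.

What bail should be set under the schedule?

Base amounts from the schedule: drug trafficking $418100; domestic battery $59600.
Stacking rule: highest base plus 75% of each additional charge. Highest is drug trafficking at $418100. Additional: $59600 × 75% = $44700. Combined base = $418100 + $44700 = $462800.
Any prior felony conviction (+15%): $462800 × 1.15 = $532220.
Defendant was on pretrial release at the time (+35%): $532220 × 1.35 = $718497.
No failures to appear in the past ten years (−20%): $718497 × 0.8 = $574797.60.
Defendant has surrendered passport (−25%): $574797.60 × 0.75 = $431098.20.
$431098.20 is at or above the $9500 minimum.
Rounded to the nearest dollar: $431098.

$431098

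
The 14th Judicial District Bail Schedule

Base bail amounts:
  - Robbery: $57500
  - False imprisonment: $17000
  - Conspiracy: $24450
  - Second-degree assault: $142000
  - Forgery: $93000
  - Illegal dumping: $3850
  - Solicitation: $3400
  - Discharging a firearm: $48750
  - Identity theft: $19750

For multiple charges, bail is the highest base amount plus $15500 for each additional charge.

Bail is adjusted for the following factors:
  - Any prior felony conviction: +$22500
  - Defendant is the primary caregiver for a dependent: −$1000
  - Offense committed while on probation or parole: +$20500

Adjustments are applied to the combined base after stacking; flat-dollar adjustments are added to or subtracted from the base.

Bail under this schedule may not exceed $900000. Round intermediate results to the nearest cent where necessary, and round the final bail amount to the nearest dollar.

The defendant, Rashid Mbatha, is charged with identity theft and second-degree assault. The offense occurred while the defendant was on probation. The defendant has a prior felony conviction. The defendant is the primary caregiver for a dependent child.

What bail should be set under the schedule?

$199500

Base amounts from the schedule: identity theft $19750; second-degree assault $142000.
Stacking rule: highest base plus $15500 per additional charge. Highest is second-degree assault at $142000; 1 additional charge → +$15500. Combined base = $157500.
Any prior felony conviction (+$22500 flat): $157500 + $22500 = $180000.
Defendant is the primary caregiver for a dependent (−$1000 flat): $180000 − $1000 = $179000.
Offense committed while on probation or parole (+$20500 flat): $179000 + $20500 = $199500.
$199500 is within the $900000 maximum.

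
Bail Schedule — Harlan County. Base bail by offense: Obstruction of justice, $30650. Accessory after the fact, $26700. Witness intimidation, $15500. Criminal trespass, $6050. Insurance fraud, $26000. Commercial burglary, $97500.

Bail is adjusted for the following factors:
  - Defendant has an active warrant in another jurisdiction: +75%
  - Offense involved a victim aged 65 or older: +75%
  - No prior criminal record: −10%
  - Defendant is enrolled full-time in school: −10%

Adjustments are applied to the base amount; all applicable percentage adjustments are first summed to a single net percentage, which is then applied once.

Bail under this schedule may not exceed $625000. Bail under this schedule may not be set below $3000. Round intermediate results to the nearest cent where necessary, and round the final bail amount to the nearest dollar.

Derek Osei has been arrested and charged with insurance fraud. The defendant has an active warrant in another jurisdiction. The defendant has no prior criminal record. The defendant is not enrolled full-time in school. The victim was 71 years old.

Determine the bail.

$62400

Base amounts from the schedule: insurance fraud $26000.
Single charge. Combined base = $26000.
Net percentage adjustment: +75% +75% −10% = +140%. $26000 × 2.4 = $62400.
$62400 is within the $625000 maximum.
$62400 is at or above the $3000 minimum.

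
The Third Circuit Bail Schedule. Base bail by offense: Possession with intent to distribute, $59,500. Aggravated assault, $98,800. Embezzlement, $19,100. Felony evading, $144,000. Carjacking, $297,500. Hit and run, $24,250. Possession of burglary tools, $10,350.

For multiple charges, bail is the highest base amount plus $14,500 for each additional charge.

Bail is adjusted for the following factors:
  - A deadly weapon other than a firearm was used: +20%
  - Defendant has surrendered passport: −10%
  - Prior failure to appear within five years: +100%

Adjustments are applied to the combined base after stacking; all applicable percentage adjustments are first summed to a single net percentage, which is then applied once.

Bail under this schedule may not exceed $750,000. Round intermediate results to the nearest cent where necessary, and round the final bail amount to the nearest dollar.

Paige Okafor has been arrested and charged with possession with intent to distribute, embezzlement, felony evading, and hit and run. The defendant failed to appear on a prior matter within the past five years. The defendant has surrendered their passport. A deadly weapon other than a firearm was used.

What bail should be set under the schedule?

Base amounts from the schedule: possession with intent to distribute $59,500; embezzlement $19,100; felony evading $144,000; hit and run $24,250.
Stacking rule: highest base plus $14,500 per additional charge. Highest is felony evading at $144,000; 3 additional charges → +$43,500. Combined base = $187,500.
Net percentage adjustment: +20% −10% +100% = +110%. $187,500 × 2.1 = $393,750.
$393,750 is within the $750,000 maximum.

$393,750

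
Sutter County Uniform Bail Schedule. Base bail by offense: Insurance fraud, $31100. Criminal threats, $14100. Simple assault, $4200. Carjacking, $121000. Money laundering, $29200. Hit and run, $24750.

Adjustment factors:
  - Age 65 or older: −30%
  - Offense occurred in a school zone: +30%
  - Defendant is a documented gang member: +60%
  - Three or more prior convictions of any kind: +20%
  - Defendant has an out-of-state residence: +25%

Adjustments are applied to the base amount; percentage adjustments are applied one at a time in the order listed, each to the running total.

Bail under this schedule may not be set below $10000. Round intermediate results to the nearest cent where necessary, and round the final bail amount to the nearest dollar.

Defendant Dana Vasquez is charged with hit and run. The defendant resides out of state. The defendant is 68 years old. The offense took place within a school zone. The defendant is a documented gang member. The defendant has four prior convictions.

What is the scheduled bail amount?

$54054

Base amounts from the schedule: hit and run $24750.
Single charge. Combined base = $24750.
Age 65 or older (−30%): $24750 × 0.7 = $17325.
Offense occurred in a school zone (+30%): $17325 × 1.3 = $22522.50.
Defendant is a documented gang member (+60%): $22522.50 × 1.6 = $36036.
Three or more prior convictions of any kind (+20%): $36036 × 1.2 = $43243.20.
Defendant has an out-of-state residence (+25%): $43243.20 × 1.25 = $54054.
$54054 is at or above the $10000 minimum.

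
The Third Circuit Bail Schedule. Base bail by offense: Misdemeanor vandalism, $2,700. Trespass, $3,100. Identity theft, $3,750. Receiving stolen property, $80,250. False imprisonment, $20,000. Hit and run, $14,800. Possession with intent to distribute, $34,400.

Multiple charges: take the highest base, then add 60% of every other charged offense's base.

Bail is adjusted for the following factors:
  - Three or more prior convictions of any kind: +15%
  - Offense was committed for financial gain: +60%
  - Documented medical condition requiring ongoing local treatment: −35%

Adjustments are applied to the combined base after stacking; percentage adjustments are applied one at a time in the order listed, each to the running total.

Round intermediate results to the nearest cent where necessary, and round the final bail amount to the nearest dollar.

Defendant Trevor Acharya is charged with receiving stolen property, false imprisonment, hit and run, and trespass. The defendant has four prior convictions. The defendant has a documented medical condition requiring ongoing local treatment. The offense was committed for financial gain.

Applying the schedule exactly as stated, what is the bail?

Base amounts from the schedule: receiving stolen property $80,250; false imprisonment $20,000; hit and run $14,800; trespass $3,100.
Stacking rule: highest base plus 60% of each additional charge. Highest is receiving stolen property at $80,250. Additional: $20,000 × 60% = $12,000; $14,800 × 60% = $8,880; $3,100 × 60% = $1,860. Combined base = $80,250 + $22,740 = $102,990.
Three or more prior convictions of any kind (+15%): $102,990 × 1.15 = $118,438.50.
Offense was committed for financial gain (+60%): $118,438.50 × 1.6 = $189,501.60.
Documented medical condition requiring ongoing local treatment (−35%): $189,501.60 × 0.65 = $123,176.04.
Rounded to the nearest dollar: $123,176.

$123,176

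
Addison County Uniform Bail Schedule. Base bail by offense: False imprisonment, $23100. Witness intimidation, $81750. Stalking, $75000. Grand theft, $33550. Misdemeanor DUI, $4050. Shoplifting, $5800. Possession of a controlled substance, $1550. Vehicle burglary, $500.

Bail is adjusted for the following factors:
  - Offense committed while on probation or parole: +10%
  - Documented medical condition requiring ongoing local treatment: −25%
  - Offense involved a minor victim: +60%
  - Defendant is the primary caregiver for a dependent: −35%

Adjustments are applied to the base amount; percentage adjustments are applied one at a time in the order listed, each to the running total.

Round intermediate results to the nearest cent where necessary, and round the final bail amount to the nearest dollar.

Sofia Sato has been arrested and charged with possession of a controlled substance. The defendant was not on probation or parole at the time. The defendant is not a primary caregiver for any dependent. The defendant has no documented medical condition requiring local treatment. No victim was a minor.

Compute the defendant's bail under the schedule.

Base amounts from the schedule: possession of a controlled substance $1550.
Single charge. Combined base = $1550.
No adjustment factors apply to this defendant.

$1550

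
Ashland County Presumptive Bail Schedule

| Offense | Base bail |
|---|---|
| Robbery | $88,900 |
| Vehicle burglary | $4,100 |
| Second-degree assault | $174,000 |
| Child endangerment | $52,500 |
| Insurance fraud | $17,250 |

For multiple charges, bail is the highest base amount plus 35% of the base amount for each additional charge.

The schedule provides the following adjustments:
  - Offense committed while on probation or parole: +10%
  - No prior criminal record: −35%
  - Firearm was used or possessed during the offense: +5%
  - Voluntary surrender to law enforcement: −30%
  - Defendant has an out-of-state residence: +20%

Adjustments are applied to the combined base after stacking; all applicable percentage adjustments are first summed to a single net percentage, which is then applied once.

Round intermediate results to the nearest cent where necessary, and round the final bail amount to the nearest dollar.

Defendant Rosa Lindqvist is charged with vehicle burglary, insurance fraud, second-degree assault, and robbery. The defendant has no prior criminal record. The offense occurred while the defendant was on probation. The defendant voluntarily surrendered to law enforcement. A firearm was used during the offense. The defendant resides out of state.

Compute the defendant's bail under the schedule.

Base amounts from the schedule: vehicle burglary $4,100; insurance fraud $17,250; second-degree assault $174,000; robbery $88,900.
Stacking rule: highest base plus 35% of each additional charge. Highest is second-degree assault at $174,000. Additional: $4,100 × 35% = $1,435; $17,250 × 35% = $6,037.50; $88,900 × 35% = $31,115. Combined base = $174,000 + $38,587.50 = $212,587.50.
Net percentage adjustment: +10% −35% +5% −30% +20% = −30%. $212,587.50 × 0.7 = $148,811.25.
Rounded to the nearest dollar: $148,811.

$148,811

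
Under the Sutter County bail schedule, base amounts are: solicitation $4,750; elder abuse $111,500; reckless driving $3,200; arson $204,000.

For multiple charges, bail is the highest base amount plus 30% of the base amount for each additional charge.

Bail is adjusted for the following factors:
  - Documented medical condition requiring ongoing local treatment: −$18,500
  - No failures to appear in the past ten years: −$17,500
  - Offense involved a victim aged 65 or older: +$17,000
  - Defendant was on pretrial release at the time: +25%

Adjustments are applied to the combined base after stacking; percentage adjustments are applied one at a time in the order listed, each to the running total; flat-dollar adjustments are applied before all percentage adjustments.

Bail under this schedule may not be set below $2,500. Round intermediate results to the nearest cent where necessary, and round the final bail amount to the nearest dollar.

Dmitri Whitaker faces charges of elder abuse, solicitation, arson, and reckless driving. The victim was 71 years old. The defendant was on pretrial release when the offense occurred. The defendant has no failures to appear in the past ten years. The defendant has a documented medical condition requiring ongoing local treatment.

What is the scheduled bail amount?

Base amounts from the schedule: elder abuse $111,500; solicitation $4,750; arson $204,000; reckless driving $3,200.
Stacking rule: highest base plus 30% of each additional charge. Highest is arson at $204,000. Additional: $111,500 × 30% = $33,450; $4,750 × 30% = $1,425; $3,200 × 30% = $960. Combined base = $204,000 + $35,835 = $239,835.
Documented medical condition requiring ongoing local treatment (−$18,500 flat): $239,835 − $18,500 = $221,335.
No failures to appear in the past ten years (−$17,500 flat): $221,335 − $17,500 = $203,835.
Offense involved a victim aged 65 or older (+$17,000 flat): $203,835 + $17,000 = $220,835.
Defendant was on pretrial release at the time (+25%): $220,835 × 1.25 = $276,043.75.
$276,043.75 is at or above the $2,500 minimum.
Rounded to the nearest dollar: $276,044.

$276,044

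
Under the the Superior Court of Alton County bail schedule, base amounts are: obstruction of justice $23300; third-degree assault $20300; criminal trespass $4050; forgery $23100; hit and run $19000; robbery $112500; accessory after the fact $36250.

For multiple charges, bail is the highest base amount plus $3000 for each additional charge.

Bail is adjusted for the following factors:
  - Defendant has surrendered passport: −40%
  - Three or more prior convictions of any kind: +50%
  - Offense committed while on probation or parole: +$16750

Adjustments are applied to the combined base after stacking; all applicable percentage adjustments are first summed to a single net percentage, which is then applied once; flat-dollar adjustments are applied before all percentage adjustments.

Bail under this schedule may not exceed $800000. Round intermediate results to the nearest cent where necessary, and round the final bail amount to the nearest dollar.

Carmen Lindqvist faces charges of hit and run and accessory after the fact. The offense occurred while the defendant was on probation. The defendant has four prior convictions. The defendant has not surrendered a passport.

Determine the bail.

$84000

Base amounts from the schedule: hit and run $19000; accessory after the fact $36250.
Stacking rule: highest base plus $3000 per additional charge. Highest is accessory after the fact at $36250; 1 additional charge → +$3000. Combined base = $39250.
Offense committed while on probation or parole (+$16750 flat): $39250 + $16750 = $56000.
Three or more prior convictions of any kind (+50%): $56000 × 1.5 = $84000.
$84000 is within the $800000 maximum.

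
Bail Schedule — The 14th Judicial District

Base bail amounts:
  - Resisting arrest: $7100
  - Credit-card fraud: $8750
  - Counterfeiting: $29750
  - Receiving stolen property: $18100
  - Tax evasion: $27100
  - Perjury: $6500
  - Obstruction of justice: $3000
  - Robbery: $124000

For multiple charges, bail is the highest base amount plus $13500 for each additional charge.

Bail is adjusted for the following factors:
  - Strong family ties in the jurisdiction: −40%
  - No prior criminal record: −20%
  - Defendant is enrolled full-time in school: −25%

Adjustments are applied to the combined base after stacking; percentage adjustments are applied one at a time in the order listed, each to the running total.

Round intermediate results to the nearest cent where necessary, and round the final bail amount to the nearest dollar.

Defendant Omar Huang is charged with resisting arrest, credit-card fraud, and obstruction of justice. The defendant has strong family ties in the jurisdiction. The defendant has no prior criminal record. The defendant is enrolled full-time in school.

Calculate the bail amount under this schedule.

Base amounts from the schedule: resisting arrest $7100; credit-card fraud $8750; obstruction of justice $3000.
Stacking rule: highest base plus $13500 per additional charge. Highest is credit-card fraud at $8750; 2 additional charges → +$27000. Combined base = $35750.
Strong family ties in the jurisdiction (−40%): $35750 × 0.6 = $21450.
No prior criminal record (−20%): $21450 × 0.8 = $17160.
Defendant is enrolled full-time in school (−25%): $17160 × 0.75 = $12870.

$12870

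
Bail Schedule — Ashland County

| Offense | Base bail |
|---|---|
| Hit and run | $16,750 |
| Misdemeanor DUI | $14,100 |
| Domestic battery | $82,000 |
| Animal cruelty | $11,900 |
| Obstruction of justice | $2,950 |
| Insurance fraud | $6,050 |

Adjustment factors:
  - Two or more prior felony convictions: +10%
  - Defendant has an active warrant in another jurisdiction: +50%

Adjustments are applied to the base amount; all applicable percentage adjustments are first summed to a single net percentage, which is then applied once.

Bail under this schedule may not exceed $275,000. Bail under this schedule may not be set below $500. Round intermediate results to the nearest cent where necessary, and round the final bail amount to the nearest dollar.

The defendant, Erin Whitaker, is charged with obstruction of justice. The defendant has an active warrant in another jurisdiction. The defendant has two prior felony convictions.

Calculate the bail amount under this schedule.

Base amounts from the schedule: obstruction of justice $2,950.
Single charge. Combined base = $2,950.
Net percentage adjustment: +10% +50% = +60%. $2,950 × 1.6 = $4,720.
$4,720 is within the $275,000 maximum.
$4,720 is at or above the $500 minimum.

$4,720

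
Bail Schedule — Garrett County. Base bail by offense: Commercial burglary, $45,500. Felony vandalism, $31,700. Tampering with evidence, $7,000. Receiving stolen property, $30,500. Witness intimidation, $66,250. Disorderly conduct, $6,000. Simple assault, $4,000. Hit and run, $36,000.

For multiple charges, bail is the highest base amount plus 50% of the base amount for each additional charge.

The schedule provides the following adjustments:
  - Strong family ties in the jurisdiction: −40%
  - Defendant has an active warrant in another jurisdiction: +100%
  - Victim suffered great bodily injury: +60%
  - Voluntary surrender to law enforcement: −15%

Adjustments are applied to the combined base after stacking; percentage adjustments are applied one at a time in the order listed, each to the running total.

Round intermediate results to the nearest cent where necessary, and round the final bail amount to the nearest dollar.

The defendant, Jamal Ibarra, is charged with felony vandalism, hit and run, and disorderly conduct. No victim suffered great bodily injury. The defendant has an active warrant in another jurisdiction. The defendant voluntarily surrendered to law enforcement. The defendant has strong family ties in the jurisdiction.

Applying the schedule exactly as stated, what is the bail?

$55,947

Base amounts from the schedule: felony vandalism $31,700; hit and run $36,000; disorderly conduct $6,000.
Stacking rule: highest base plus 50% of each additional charge. Highest is hit and run at $36,000. Additional: $31,700 × 50% = $15,850; $6,000 × 50% = $3,000. Combined base = $36,000 + $18,850 = $54,850.
Strong family ties in the jurisdiction (−40%): $54,850 × 0.6 = $32,910.
Defendant has an active warrant in another jurisdiction (+100%): $32,910 × 2 = $65,820.
Voluntary surrender to law enforcement (−15%): $65,820 × 0.85 = $55,947.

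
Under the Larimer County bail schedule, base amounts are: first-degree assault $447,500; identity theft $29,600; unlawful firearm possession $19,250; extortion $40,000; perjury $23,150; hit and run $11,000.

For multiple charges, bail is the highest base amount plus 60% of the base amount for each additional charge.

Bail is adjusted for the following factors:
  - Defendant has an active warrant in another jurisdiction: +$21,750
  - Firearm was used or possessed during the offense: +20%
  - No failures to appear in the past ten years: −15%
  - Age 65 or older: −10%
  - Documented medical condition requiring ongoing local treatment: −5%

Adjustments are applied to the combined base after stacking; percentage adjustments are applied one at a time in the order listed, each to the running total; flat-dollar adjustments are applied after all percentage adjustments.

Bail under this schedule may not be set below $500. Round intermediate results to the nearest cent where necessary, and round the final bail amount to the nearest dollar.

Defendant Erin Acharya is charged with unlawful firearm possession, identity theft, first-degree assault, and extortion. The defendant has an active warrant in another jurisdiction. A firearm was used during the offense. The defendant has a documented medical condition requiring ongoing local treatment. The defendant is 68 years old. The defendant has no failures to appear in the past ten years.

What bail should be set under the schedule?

$458,506

Base amounts from the schedule: unlawful firearm possession $19,250; identity theft $29,600; first-degree assault $447,500; extortion $40,000.
Stacking rule: highest base plus 60% of each additional charge. Highest is first-degree assault at $447,500. Additional: $19,250 × 60% = $11,550; $29,600 × 60% = $17,760; $40,000 × 60% = $24,000. Combined base = $447,500 + $53,310 = $500,810.
Firearm was used or possessed during the offense (+20%): $500,810 × 1.2 = $600,972.
No failures to appear in the past ten years (−15%): $600,972 × 0.85 = $510,826.20.
Age 65 or older (−10%): $510,826.20 × 0.9 = $459,743.58.
Documented medical condition requiring ongoing local treatment (−5%): $459,743.58 × 0.95 = $436,756.40.
Defendant has an active warrant in another jurisdiction (+$21,750 flat): $436,756.40 + $21,750 = $458,506.40.
$458,506.40 is at or above the $500 minimum.
Rounded to the nearest dollar: $458,506.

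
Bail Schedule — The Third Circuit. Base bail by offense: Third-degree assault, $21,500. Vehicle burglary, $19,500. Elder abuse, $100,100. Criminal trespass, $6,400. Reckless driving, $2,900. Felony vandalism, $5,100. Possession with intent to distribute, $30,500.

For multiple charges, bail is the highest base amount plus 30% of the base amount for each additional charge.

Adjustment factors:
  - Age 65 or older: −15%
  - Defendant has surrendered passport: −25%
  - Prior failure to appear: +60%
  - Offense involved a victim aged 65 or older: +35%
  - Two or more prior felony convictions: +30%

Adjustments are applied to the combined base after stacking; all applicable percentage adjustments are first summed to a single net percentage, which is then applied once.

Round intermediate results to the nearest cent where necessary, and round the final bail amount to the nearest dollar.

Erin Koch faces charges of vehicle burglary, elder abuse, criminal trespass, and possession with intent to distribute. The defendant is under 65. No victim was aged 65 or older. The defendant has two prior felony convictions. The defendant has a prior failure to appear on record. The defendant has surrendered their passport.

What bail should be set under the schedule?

Base amounts from the schedule: vehicle burglary $19,500; elder abuse $100,100; criminal trespass $6,400; possession with intent to distribute $30,500.
Stacking rule: highest base plus 30% of each additional charge. Highest is elder abuse at $100,100. Additional: $19,500 × 30% = $5,850; $6,400 × 30% = $1,920; $30,500 × 30% = $9,150. Combined base = $100,100 + $16,920 = $117,020.
Net percentage adjustment: −25% +60% +30% = +65%. $117,020 × 1.65 = $193,083.

$193,083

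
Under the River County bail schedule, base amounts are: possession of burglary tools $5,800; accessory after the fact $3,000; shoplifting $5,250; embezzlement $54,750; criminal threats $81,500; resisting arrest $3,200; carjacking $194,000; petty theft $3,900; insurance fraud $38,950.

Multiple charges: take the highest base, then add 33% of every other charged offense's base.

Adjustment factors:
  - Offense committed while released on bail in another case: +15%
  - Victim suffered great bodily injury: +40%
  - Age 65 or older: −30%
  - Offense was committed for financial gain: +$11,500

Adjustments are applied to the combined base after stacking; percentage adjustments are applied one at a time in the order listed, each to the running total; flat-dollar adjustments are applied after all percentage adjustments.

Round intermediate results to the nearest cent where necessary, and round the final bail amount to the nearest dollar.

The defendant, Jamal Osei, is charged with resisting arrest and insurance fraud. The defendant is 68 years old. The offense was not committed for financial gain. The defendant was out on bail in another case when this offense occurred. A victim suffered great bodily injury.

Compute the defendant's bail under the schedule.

$45,087

Base amounts from the schedule: resisting arrest $3,200; insurance fraud $38,950.
Stacking rule: highest base plus 33% of each additional charge. Highest is insurance fraud at $38,950. Additional: $3,200 × 33% = $1,056. Combined base = $38,950 + $1,056 = $40,006.
Offense committed while released on bail in another case (+15%): $40,006 × 1.15 = $46,006.90.
Victim suffered great bodily injury (+40%): $46,006.90 × 1.4 = $64,409.66.
Age 65 or older (−30%): $64,409.66 × 0.7 = $45,086.76.
Rounded to the nearest dollar: $45,087.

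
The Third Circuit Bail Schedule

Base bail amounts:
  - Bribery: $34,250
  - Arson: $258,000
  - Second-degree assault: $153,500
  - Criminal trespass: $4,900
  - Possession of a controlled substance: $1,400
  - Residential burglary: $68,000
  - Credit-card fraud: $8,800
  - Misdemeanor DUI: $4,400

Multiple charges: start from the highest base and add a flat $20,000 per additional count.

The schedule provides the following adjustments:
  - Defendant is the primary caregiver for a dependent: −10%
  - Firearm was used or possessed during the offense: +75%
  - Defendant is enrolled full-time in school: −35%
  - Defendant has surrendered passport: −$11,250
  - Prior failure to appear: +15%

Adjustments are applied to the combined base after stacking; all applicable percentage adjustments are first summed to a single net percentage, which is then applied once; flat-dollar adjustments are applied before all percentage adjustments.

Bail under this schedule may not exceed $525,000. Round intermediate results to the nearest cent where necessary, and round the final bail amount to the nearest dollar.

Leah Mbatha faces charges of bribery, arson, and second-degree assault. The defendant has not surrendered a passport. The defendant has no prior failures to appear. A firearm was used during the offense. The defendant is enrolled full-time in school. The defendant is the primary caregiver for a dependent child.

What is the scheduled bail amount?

$387,400

Base amounts from the schedule: bribery $34,250; arson $258,000; second-degree assault $153,500.
Stacking rule: highest base plus $20,000 per additional charge. Highest is arson at $258,000; 2 additional charges → +$40,000. Combined base = $298,000.
Net percentage adjustment: −10% +75% −35% = +30%. $298,000 × 1.3 = $387,400.
$387,400 is within the $525,000 maximum.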